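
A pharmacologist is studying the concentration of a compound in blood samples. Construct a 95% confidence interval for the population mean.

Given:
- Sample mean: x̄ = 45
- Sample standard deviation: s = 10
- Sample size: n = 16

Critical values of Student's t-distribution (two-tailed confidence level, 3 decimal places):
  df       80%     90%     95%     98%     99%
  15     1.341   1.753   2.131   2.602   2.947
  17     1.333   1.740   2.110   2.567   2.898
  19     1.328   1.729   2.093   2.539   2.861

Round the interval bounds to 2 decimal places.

The population standard deviation σ is unknown (only the sample standard deviation s is given), so use a t-interval with df = n - 1 = 16 - 1 = 15.

For 95% confidence with df = 15, t* = 2.131 (from t-table)

Standard error: SE = s/√n = 10/√16 = 2.500000

Margin of error: E = t* × SE = 2.131 × 2.500000 = 5.3275

T-interval: x̄ ± E = 45 ± 5.3275 = (39.6725, 50.3275)

Rounded to 2 decimal places:

(39.67, 50.33)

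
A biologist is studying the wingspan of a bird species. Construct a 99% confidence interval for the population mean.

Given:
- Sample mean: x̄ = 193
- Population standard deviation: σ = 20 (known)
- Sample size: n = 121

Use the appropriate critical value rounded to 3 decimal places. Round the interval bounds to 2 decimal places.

The population standard deviation σ is known, so use a z-interval (standard normal critical value).

For 99% confidence, z* = 2.576 (from standard normal table)

Standard error: SE = σ/√n = 20/√121 = 1.818182

Margin of error: E = z* × SE = 2.576 × 1.818182 = 4.6836

Z-interval: x̄ ± E = 193 ± 4.6836 = (188.3164, 197.6836)

Rounded to 2 decimal places:

(188.32, 197.68)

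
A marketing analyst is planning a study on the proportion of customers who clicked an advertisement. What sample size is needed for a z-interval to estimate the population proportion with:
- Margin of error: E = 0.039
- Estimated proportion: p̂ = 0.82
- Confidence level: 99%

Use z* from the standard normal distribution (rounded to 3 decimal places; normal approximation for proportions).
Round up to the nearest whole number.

Using z* for proportion z-interval (normal approximation).

For 99% confidence, z* = 2.576 (from standard normal table)

Sample size formula for proportion z-interval: n = z*²p̂(1-p̂)/E²

n = 2.576² × 0.82 × 0.18 / 0.039²
  = 6.635776 × 0.1476 / 0.001521
  = 643.9451

Round up to the nearest whole number: n = 644

644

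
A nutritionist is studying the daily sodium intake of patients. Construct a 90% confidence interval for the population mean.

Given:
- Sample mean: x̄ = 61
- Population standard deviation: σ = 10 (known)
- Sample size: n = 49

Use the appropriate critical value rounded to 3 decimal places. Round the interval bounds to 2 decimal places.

The population standard deviation σ is known, so use a z-interval (standard normal critical value).

For 90% confidence, z* = 1.645 (from standard normal table)

Standard error: SE = σ/√n = 10/√49 = 1.428571

Margin of error: E = z* × SE = 1.645 × 1.428571 = 2.3500

Z-interval: x̄ ± E = 61 ± 2.3500 = (58.6500, 63.3500)

Rounded to 2 decimal places:

(58.65, 63.35)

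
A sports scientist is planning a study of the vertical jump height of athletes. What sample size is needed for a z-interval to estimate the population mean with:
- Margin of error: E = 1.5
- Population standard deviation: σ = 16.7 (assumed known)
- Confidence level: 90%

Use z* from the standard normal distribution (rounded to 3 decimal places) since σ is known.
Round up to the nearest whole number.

Using z* since population σ is known (z-interval formula).

For 90% confidence, z* = 1.645 (from standard normal table)

Sample size formula for z-interval: n = (z*σ/E)²

n = (1.645 × 16.7 / 1.5)²
  = (18.314333)²
  = 335.4148

Round up to the nearest whole number: n = 336

336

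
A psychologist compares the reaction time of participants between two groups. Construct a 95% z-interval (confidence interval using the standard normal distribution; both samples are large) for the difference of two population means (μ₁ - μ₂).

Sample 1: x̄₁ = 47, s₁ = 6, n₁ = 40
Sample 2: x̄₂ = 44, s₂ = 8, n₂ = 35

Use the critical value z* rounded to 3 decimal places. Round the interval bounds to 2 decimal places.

Both samples are large (n₁ = 40 ≥ 30, n₂ = 35 ≥ 30), so a z-interval for the difference of means applies.

Point estimate: x̄₁ - x̄₂ = 47 - 44 = 3

Standard error: SE = √(s₁²/n₁ + s₂²/n₂)
= √(6²/40 + 8²/35)
= √(0.900000 + 1.828571)
= 1.651839

For 95% confidence, z* = 1.96 (from standard normal table)
Margin of error: E = z* × SE = 1.96 × 1.651839 = 3.2376

Z-interval: (x̄₁ - x̄₂) ± E = 3 ± 3.2376 = (-0.2376, 6.2376)

Rounded to 2 decimal places:

(-0.24, 6.24)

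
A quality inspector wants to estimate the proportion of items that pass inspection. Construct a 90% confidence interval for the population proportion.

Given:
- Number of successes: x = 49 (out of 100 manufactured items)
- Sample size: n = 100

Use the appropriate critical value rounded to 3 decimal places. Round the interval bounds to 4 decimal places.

Sample proportion: p̂ = 49/100 = 0.490000

Check conditions for normal approximation:
  np̂ = 49 ≥ 10 ✓
  n(1-p̂) = 51 ≥ 10 ✓

The sample is large enough, so use a z-interval (normal approximation) for the proportion.

For 90% confidence, z* = 1.645 (from standard normal table)

Standard error: SE = √(p̂(1-p̂)/n) = √(0.490000×0.510000/100) = 0.04999000

Margin of error: E = z* × SE = 1.645 × 0.04999000 = 0.082234

Z-interval: p̂ ± E = 0.490000 ± 0.082234 = (0.407766, 0.572234)

Rounded to 4 decimal places:

(0.4078, 0.5722)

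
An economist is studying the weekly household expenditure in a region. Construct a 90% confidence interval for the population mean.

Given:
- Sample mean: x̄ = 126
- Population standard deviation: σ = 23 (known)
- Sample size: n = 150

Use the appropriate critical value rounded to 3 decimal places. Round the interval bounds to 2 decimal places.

The population standard deviation σ is known, so use a z-interval (standard normal critical value).

For 90% confidence, z* = 1.645 (from standard normal table)

Standard error: SE = σ/√n = 23/√150 = 1.877942

Margin of error: E = z* × SE = 1.645 × 1.877942 = 3.0892

Z-interval: x̄ ± E = 126 ± 3.0892 = (122.9108, 129.0892)

Rounded to 2 decimal places:

(122.91, 129.09)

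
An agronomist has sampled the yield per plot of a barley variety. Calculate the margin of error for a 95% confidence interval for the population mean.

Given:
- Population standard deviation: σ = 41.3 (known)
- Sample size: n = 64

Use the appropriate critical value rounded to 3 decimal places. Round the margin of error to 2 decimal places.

The population standard deviation σ is known, so use the z-interval margin of error formula.

For 95% confidence, z* = 1.96 (from standard normal table)

Margin of error formula for z-interval: E = z* × σ/√n

E = 1.96 × 41.3/√64
  = 1.96 × 5.162500
  = 10.1185

Rounded to 2 decimal places:

10.12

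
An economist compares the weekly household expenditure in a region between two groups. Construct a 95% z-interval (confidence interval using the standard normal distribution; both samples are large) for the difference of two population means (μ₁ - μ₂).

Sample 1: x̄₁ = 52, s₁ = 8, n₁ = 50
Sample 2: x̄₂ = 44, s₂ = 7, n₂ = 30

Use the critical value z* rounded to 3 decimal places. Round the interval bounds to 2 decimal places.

Both samples are large (n₁ = 50 ≥ 30, n₂ = 30 ≥ 30), so a z-interval for the difference of means applies.

Point estimate: x̄₁ - x̄₂ = 52 - 44 = 8

Standard error: SE = √(s₁²/n₁ + s₂²/n₂)
= √(8²/50 + 7²/30)
= √(1.280000 + 1.633333)
= 1.706849

For 95% confidence, z* = 1.96 (from standard normal table)
Margin of error: E = z* × SE = 1.96 × 1.706849 = 3.3454

Z-interval: (x̄₁ - x̄₂) ± E = 8 ± 3.3454 = (4.6546, 11.3454)

Rounded to 2 decimal places:

(4.65, 11.35)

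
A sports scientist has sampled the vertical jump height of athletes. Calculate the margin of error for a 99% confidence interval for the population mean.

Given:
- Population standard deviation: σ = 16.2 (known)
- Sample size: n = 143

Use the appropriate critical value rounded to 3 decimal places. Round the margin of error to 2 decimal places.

The population standard deviation σ is known, so use the z-interval margin of error formula.

For 99% confidence, z* = 2.576 (from standard normal table)

Margin of error formula for z-interval: E = z* × σ/√n

E = 2.576 × 16.2/√143
  = 2.576 × 1.354712
  = 3.4897

Rounded to 2 decimal places:

3.49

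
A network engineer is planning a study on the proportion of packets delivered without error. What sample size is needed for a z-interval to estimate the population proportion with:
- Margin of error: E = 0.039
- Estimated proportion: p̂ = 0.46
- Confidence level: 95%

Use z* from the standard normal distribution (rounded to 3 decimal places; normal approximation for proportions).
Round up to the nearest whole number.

Using z* for proportion z-interval (normal approximation).

For 95% confidence, z* = 1.96 (from standard normal table)

Sample size formula for proportion z-interval: n = z*²p̂(1-p̂)/E²

n = 1.96² × 0.46 × 0.54 / 0.039²
  = 3.8416 × 0.2484 / 0.001521
  = 627.3856

Round up to the nearest whole number: n = 628

628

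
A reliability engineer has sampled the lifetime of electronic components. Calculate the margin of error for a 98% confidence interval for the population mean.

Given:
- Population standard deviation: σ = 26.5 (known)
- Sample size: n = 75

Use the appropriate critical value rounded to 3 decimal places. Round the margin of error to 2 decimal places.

The population standard deviation σ is known, so use the z-interval margin of error formula.

For 98% confidence, z* = 2.326 (from standard normal table)

Margin of error formula for z-interval: E = z* × σ/√n

E = 2.326 × 26.5/√75
  = 2.326 × 3.059956
  = 7.1175

Rounded to 2 decimal places:

7.12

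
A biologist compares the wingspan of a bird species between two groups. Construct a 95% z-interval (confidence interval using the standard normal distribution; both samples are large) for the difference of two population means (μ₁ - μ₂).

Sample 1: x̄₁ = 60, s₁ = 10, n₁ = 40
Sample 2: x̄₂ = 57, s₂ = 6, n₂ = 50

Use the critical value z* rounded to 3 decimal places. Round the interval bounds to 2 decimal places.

Both samples are large (n₁ = 40 ≥ 30, n₂ = 50 ≥ 30), so a z-interval for the difference of means applies.

Point estimate: x̄₁ - x̄₂ = 60 - 57 = 3

Standard error: SE = √(s₁²/n₁ + s₂²/n₂)
= √(10²/40 + 6²/50)
= √(2.500000 + 0.720000)
= 1.794436

For 95% confidence, z* = 1.96 (from standard normal table)
Margin of error: E = z* × SE = 1.96 × 1.794436 = 3.5171

Z-interval: (x̄₁ - x̄₂) ± E = 3 ± 3.5171 = (-0.5171, 6.5171)

Rounded to 2 decimal places:

(-0.52, 6.52)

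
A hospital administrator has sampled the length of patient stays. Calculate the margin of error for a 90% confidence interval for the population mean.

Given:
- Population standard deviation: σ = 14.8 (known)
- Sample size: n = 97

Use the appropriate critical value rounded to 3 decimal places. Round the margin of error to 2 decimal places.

The population standard deviation σ is known, so use the z-interval margin of error formula.

For 90% confidence, z* = 1.645 (from standard normal table)

Margin of error formula for z-interval: E = z* × σ/√n

E = 1.645 × 14.8/√97
  = 1.645 × 1.502712
  = 2.4720

Rounded to 2 decimal places:

2.47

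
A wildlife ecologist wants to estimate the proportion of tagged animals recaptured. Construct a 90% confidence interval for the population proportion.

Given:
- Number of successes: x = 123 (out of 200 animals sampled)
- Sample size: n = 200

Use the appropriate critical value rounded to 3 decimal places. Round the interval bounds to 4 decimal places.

Sample proportion: p̂ = 123/200 = 0.615000

Check conditions for normal approximation:
  np̂ = 123 ≥ 10 ✓
  n(1-p̂) = 77 ≥ 10 ✓

The sample is large enough, so use a z-interval (normal approximation) for the proportion.

For 90% confidence, z* = 1.645 (from standard normal table)

Standard error: SE = √(p̂(1-p̂)/n) = √(0.615000×0.385000/200) = 0.03440748

Margin of error: E = z* × SE = 1.645 × 0.03440748 = 0.056600

Z-interval: p̂ ± E = 0.615000 ± 0.056600 = (0.558400, 0.671600)

Rounded to 4 decimal places:

(0.5584, 0.6716)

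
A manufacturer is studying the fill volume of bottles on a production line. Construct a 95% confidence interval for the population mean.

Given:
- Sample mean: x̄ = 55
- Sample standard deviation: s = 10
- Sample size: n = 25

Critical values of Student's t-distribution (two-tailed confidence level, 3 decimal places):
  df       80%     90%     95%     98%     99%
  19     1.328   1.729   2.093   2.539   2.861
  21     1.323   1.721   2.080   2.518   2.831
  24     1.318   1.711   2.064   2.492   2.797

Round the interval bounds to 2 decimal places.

The population standard deviation σ is unknown (only the sample standard deviation s is given), so use a t-interval with df = n - 1 = 25 - 1 = 24.

For 95% confidence with df = 24, t* = 2.064 (from t-table)

Standard error: SE = s/√n = 10/√25 = 2.000000

Margin of error: E = t* × SE = 2.064 × 2.000000 = 4.1280

T-interval: x̄ ± E = 55 ± 4.1280 = (50.8720, 59.1280)

Rounded to 2 decimal places:

(50.87, 59.13)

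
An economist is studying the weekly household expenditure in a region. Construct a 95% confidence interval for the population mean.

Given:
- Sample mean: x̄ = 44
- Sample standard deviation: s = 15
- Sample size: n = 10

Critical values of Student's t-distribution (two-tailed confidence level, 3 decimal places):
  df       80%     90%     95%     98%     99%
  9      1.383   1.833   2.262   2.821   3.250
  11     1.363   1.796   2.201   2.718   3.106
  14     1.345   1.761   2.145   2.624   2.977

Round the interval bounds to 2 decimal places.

The population standard deviation σ is unknown (only the sample standard deviation s is given), so use a t-interval with df = n - 1 = 10 - 1 = 9.

For 95% confidence with df = 9, t* = 2.262 (from t-table)

Standard error: SE = s/√n = 15/√10 = 4.743416

Margin of error: E = t* × SE = 2.262 × 4.743416 = 10.7296

T-interval: x̄ ± E = 44 ± 10.7296 = (33.2704, 54.7296)

Rounded to 2 decimal places:

(33.27, 54.73)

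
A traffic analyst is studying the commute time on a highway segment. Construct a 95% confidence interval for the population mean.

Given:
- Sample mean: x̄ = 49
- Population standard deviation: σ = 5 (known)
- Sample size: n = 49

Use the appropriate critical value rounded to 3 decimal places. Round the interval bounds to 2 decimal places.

The population standard deviation σ is known, so use a z-interval (standard normal critical value).

For 95% confidence, z* = 1.96 (from standard normal table)

Standard error: SE = σ/√n = 5/√49 = 0.714286

Margin of error: E = z* × SE = 1.96 × 0.714286 = 1.4000

Z-interval: x̄ ± E = 49 ± 1.4000 = (47.6000, 50.4000)

Rounded to 2 decimal places:

(47.60, 50.40)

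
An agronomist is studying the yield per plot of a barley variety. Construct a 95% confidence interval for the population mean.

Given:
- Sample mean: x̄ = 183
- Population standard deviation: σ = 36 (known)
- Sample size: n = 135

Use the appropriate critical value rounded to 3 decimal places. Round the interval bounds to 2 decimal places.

The population standard deviation σ is known, so use a z-interval (standard normal critical value).

For 95% confidence, z* = 1.96 (from standard normal table)

Standard error: SE = σ/√n = 36/√135 = 3.098387

Margin of error: E = z* × SE = 1.96 × 3.098387 = 6.0728

Z-interval: x̄ ± E = 183 ± 6.0728 = (176.9272, 189.0728)

Rounded to 2 decimal places:

(176.93, 189.07)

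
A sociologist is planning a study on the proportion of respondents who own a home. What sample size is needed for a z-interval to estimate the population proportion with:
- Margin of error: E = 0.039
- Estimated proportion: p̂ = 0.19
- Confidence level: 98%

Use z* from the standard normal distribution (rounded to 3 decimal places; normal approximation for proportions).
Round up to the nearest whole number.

Using z* for proportion z-interval (normal approximation).

For 98% confidence, z* = 2.326 (from standard normal table)

Sample size formula for proportion z-interval: n = z*²p̂(1-p̂)/E²

n = 2.326² × 0.19 × 0.81 / 0.039²
  = 5.410276 × 0.1539 / 0.001521
  = 547.4303

Round up to the nearest whole number: n = 548

548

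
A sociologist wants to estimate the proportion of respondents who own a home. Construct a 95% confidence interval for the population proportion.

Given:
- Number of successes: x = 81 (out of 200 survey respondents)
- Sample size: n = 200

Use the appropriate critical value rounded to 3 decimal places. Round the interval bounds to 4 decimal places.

Sample proportion: p̂ = 81/200 = 0.405000

Check conditions for normal approximation:
  np̂ = 81 ≥ 10 ✓
  n(1-p̂) = 119 ≥ 10 ✓

The sample is large enough, so use a z-interval (normal approximation) for the proportion.

For 95% confidence, z* = 1.96 (from standard normal table)

Standard error: SE = √(p̂(1-p̂)/n) = √(0.405000×0.595000/200) = 0.03471131

Margin of error: E = z* × SE = 1.96 × 0.03471131 = 0.068034

Z-interval: p̂ ± E = 0.405000 ± 0.068034 = (0.336966, 0.473034)

Rounded to 4 decimal places:

(0.3370, 0.4730)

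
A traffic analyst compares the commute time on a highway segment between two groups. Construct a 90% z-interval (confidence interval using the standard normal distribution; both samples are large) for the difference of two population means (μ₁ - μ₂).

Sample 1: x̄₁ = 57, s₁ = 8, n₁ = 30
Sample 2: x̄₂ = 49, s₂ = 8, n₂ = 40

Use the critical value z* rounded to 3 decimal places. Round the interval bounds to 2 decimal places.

Both samples are large (n₁ = 30 ≥ 30, n₂ = 40 ≥ 30), so a z-interval for the difference of means applies.

Point estimate: x̄₁ - x̄₂ = 57 - 49 = 8

Standard error: SE = √(s₁²/n₁ + s₂²/n₂)
= √(8²/30 + 8²/40)
= √(2.133333 + 1.600000)
= 1.932184

For 90% confidence, z* = 1.645 (from standard normal table)
Margin of error: E = z* × SE = 1.645 × 1.932184 = 3.1784

Z-interval: (x̄₁ - x̄₂) ± E = 8 ± 3.1784 = (4.8216, 11.1784)

Rounded to 2 decimal places:

(4.82, 11.18)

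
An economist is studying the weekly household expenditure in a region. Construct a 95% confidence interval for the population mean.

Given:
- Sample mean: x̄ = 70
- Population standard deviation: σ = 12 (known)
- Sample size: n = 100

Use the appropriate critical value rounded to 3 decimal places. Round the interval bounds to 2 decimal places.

The population standard deviation σ is known, so use a z-interval (standard normal critical value).

For 95% confidence, z* = 1.96 (from standard normal table)

Standard error: SE = σ/√n = 12/√100 = 1.200000

Margin of error: E = z* × SE = 1.96 × 1.200000 = 2.3520

Z-interval: x̄ ± E = 70 ± 2.3520 = (67.6480, 72.3520)

Rounded to 2 decimal places:

(67.65, 72.35)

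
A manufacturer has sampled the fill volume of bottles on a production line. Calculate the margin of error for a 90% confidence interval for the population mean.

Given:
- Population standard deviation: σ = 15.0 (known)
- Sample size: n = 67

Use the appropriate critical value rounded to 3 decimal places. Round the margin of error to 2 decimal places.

The population standard deviation σ is known, so use the z-interval margin of error formula.

For 90% confidence, z* = 1.645 (from standard normal table)

Margin of error formula for z-interval: E = z* × σ/√n

E = 1.645 × 15.0/√67
  = 1.645 × 1.832542
  = 3.0145

Rounded to 2 decimal places:

3.01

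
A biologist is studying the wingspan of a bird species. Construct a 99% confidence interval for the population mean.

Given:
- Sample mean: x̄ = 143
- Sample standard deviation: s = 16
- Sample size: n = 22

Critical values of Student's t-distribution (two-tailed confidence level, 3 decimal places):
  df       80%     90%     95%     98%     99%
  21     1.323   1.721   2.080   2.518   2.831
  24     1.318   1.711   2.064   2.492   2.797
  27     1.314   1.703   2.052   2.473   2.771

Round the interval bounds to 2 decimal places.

The population standard deviation σ is unknown (only the sample standard deviation s is given), so use a t-interval with df = n - 1 = 22 - 1 = 21.

For 99% confidence with df = 21, t* = 2.831 (from t-table)

Standard error: SE = s/√n = 16/√22 = 3.411211

Margin of error: E = t* × SE = 2.831 × 3.411211 = 9.6571

T-interval: x̄ ± E = 143 ± 9.6571 = (133.3429, 152.6571)

Rounded to 2 decimal places:

(133.34, 152.66)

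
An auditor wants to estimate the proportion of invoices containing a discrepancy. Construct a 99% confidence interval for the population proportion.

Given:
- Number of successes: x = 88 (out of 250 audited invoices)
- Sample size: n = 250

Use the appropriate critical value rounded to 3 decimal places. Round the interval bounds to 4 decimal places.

Sample proportion: p̂ = 88/250 = 0.352000

Check conditions for normal approximation:
  np̂ = 88 ≥ 10 ✓
  n(1-p̂) = 162 ≥ 10 ✓

The sample is large enough, so use a z-interval (normal approximation) for the proportion.

For 99% confidence, z* = 2.576 (from standard normal table)

Standard error: SE = √(p̂(1-p̂)/n) = √(0.352000×0.648000/250) = 0.03020569

Margin of error: E = z* × SE = 2.576 × 0.03020569 = 0.077810

Z-interval: p̂ ± E = 0.352000 ± 0.077810 = (0.274190, 0.429810)

Rounded to 4 decimal places:

(0.2742, 0.4298)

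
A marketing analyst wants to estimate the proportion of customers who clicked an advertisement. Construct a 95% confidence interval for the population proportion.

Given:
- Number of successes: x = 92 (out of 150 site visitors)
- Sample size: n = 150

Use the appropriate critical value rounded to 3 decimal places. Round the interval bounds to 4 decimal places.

Sample proportion: p̂ = 92/150 = 0.613333

Check conditions for normal approximation:
  np̂ = 92 ≥ 10 ✓
  n(1-p̂) = 58 ≥ 10 ✓

The sample is large enough, so use a z-interval (normal approximation) for the proportion.

For 95% confidence, z* = 1.96 (from standard normal table)

Standard error: SE = √(p̂(1-p̂)/n) = √(0.613333×0.386667/150) = 0.03976226

Margin of error: E = z* × SE = 1.96 × 0.03976226 = 0.077934

Z-interval: p̂ ± E = 0.613333 ± 0.077934 = (0.535399, 0.691267)

Rounded to 4 decimal places:

(0.5354, 0.6913)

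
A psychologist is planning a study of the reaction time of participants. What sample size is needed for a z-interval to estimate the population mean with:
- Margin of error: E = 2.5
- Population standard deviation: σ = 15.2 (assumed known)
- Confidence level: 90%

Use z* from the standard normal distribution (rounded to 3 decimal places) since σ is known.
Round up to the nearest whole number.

Using z* since population σ is known (z-interval formula).

For 90% confidence, z* = 1.645 (from standard normal table)

Sample size formula for z-interval: n = (z*σ/E)²

n = (1.645 × 15.2 / 2.5)²
  = (10.001600)²
  = 100.0320

Round up to the nearest whole number: n = 101

101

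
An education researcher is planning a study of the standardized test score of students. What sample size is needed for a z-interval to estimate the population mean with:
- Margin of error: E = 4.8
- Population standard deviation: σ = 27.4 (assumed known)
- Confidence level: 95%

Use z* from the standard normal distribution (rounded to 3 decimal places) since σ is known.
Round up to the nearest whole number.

Using z* since population σ is known (z-interval formula).

For 95% confidence, z* = 1.96 (from standard normal table)

Sample size formula for z-interval: n = (z*σ/E)²

n = (1.96 × 27.4 / 4.8)²
  = (11.188333)²
  = 125.1788

Round up to the nearest whole number: n = 126

126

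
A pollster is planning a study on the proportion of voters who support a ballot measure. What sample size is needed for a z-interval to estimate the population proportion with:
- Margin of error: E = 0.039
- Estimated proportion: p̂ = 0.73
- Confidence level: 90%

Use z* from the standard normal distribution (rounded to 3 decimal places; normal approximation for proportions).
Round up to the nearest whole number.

Using z* for proportion z-interval (normal approximation).

For 90% confidence, z* = 1.645 (from standard normal table)

Sample size formula for proportion z-interval: n = z*²p̂(1-p̂)/E²

n = 1.645² × 0.73 × 0.27 / 0.039²
  = 2.706025 × 0.1971 / 0.001521
  = 350.6624

Round up to the nearest whole number: n = 351

351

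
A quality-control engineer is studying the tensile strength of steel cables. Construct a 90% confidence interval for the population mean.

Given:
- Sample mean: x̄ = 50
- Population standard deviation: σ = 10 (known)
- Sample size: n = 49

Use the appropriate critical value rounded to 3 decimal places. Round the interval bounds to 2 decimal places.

The population standard deviation σ is known, so use a z-interval (standard normal critical value).

For 90% confidence, z* = 1.645 (from standard normal table)

Standard error: SE = σ/√n = 10/√49 = 1.428571

Margin of error: E = z* × SE = 1.645 × 1.428571 = 2.3500

Z-interval: x̄ ± E = 50 ± 2.3500 = (47.6500, 52.3500)

Rounded to 2 decimal places:

(47.65, 52.35)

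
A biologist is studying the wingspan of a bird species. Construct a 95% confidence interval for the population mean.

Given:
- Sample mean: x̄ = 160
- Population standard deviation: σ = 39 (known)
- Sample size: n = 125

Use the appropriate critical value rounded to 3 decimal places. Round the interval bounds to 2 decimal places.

The population standard deviation σ is known, so use a z-interval (standard normal critical value).

For 95% confidence, z* = 1.96 (from standard normal table)

Standard error: SE = σ/√n = 39/√125 = 3.488266

Margin of error: E = z* × SE = 1.96 × 3.488266 = 6.8370

Z-interval: x̄ ± E = 160 ± 6.8370 = (153.1630, 166.8370)

Rounded to 2 decimal places:

(153.16, 166.84)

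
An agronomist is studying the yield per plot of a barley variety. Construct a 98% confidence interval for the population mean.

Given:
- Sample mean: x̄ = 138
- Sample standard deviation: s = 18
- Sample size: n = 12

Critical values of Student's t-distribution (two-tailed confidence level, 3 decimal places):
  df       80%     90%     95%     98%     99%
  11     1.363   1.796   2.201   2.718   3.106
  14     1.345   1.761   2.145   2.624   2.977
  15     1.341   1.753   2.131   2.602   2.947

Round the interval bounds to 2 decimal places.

The population standard deviation σ is unknown (only the sample standard deviation s is given), so use a t-interval with df = n - 1 = 12 - 1 = 11.

For 98% confidence with df = 11, t* = 2.718 (from t-table)

Standard error: SE = s/√n = 18/√12 = 5.196152

Margin of error: E = t* × SE = 2.718 × 5.196152 = 14.1231

T-interval: x̄ ± E = 138 ± 14.1231 = (123.8769, 152.1231)

Rounded to 2 decimal places:

(123.88, 152.12)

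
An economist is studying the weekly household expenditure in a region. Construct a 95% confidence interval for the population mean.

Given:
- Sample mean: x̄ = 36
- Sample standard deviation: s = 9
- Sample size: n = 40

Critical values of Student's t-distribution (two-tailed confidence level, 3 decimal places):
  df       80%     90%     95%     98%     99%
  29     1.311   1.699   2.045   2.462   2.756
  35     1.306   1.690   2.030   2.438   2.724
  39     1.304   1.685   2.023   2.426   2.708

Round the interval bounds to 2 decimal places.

The population standard deviation σ is unknown (only the sample standard deviation s is given), so use a t-interval with df = n - 1 = 40 - 1 = 39.

For 95% confidence with df = 39, t* = 2.023 (from t-table)

Standard error: SE = s/√n = 9/√40 = 1.423025

Margin of error: E = t* × SE = 2.023 × 1.423025 = 2.8788

T-interval: x̄ ± E = 36 ± 2.8788 = (33.1212, 38.8788)

Rounded to 2 decimal places:

(33.12, 38.88)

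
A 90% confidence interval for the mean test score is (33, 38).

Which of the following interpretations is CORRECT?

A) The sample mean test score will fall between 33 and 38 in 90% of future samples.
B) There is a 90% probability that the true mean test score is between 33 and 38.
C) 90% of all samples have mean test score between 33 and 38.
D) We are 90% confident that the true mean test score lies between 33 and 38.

A confidence interval represents our confidence in the procedure, not a probability statement about the parameter.

Key concept: If we repeated this sampling process many times and computed a 90% CI each time, about 90% of those intervals would contain the true population parameter.

For this specific interval (33, 38):
- Midpoint (point estimate): 35.5
- Margin of error: 2.5

The correct interpretation is the one stating confidence that the true parameter lies in the interval — option D.

D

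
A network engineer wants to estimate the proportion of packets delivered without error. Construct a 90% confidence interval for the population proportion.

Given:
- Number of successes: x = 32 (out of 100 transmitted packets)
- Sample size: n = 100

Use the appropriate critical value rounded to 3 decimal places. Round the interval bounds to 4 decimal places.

Sample proportion: p̂ = 32/100 = 0.320000

Check conditions for normal approximation:
  np̂ = 32 ≥ 10 ✓
  n(1-p̂) = 68 ≥ 10 ✓

The sample is large enough, so use a z-interval (normal approximation) for the proportion.

For 90% confidence, z* = 1.645 (from standard normal table)

Standard error: SE = √(p̂(1-p̂)/n) = √(0.320000×0.680000/100) = 0.04664762

Margin of error: E = z* × SE = 1.645 × 0.04664762 = 0.076735

Z-interval: p̂ ± E = 0.320000 ± 0.076735 = (0.243265, 0.396735)

Rounded to 4 decimal places:

(0.2433, 0.3967)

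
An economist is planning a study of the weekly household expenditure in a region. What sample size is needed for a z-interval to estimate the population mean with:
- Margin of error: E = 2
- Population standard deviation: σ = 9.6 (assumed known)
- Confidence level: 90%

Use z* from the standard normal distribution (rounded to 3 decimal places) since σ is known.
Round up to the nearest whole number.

Using z* since population σ is known (z-interval formula).

For 90% confidence, z* = 1.645 (from standard normal table)

Sample size formula for z-interval: n = (z*σ/E)²

n = (1.645 × 9.6 / 2)²
  = (7.896000)²
  = 62.3468

Round up to the nearest whole number: n = 63

63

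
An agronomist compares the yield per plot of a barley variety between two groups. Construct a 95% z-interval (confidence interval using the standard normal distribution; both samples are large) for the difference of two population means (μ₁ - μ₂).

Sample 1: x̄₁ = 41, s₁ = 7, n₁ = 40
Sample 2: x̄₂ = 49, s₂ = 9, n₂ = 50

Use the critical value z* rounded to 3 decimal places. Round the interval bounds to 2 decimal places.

Both samples are large (n₁ = 40 ≥ 30, n₂ = 50 ≥ 30), so a z-interval for the difference of means applies.

Point estimate: x̄₁ - x̄₂ = 41 - 49 = -8

Standard error: SE = √(s₁²/n₁ + s₂²/n₂)
= √(7²/40 + 9²/50)
= √(1.225000 + 1.620000)
= 1.686713

For 95% confidence, z* = 1.96 (from standard normal table)
Margin of error: E = z* × SE = 1.96 × 1.686713 = 3.3060

Z-interval: (x̄₁ - x̄₂) ± E = -8 ± 3.3060 = (-11.3060, -4.6940)

Rounded to 2 decimal places:

(-11.31, -4.69)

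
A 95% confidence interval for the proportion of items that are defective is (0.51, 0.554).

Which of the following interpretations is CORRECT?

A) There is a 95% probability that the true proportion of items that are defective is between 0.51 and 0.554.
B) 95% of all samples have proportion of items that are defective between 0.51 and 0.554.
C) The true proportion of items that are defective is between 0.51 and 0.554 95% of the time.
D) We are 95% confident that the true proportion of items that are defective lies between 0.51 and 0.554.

A confidence interval represents our confidence in the procedure, not a probability statement about the parameter.

Key concept: If we repeated this sampling process many times and computed a 95% CI each time, about 95% of those intervals would contain the true population parameter.

For this specific interval (0.51, 0.554):
- Midpoint (point estimate): 0.532
- Margin of error: 0.022

The correct interpretation is the one stating confidence that the true parameter lies in the interval — option D.

D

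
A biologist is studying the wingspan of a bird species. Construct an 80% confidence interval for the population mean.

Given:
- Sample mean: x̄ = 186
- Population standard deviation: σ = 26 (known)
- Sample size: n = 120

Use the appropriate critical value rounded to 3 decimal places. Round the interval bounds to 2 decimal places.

The population standard deviation σ is known, so use a z-interval (standard normal critical value).

For 80% confidence, z* = 1.282 (from standard normal table)

Standard error: SE = σ/√n = 26/√120 = 2.373464

Margin of error: E = z* × SE = 1.282 × 2.373464 = 3.0428

Z-interval: x̄ ± E = 186 ± 3.0428 = (182.9572, 189.0428)

Rounded to 2 decimal places:

(182.96, 189.04)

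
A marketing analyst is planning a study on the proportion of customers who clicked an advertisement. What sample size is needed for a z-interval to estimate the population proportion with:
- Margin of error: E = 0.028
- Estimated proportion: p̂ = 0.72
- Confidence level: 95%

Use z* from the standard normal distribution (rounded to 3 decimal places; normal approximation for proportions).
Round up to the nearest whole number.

Using z* for proportion z-interval (normal approximation).

For 95% confidence, z* = 1.96 (from standard normal table)

Sample size formula for proportion z-interval: n = z*²p̂(1-p̂)/E²

n = 1.96² × 0.72 × 0.28 / 0.028²
  = 3.8416 × 0.2016 / 0.000784
  = 987.8400

Round up to the nearest whole number: n = 988

988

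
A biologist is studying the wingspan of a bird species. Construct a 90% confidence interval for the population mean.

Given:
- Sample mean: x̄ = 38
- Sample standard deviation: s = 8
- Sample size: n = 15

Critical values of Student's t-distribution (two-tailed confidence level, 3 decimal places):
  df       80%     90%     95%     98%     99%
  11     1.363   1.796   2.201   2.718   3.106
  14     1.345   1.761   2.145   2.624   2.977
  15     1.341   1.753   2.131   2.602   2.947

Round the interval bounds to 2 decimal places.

The population standard deviation σ is unknown (only the sample standard deviation s is given), so use a t-interval with df = n - 1 = 15 - 1 = 14.

For 90% confidence with df = 14, t* = 1.761 (from t-table)

Standard error: SE = s/√n = 8/√15 = 2.065591

Margin of error: E = t* × SE = 1.761 × 2.065591 = 3.6375

T-interval: x̄ ± E = 38 ± 3.6375 = (34.3625, 41.6375)

Rounded to 2 decimal places:

(34.36, 41.64)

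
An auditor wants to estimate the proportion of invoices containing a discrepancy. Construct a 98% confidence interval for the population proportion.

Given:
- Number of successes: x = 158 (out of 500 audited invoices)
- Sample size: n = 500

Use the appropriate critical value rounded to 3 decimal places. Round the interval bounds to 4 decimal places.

Sample proportion: p̂ = 158/500 = 0.316000

Check conditions for normal approximation:
  np̂ = 158 ≥ 10 ✓
  n(1-p̂) = 342 ≥ 10 ✓

The sample is large enough, so use a z-interval (normal approximation) for the proportion.

For 98% confidence, z* = 2.326 (from standard normal table)

Standard error: SE = √(p̂(1-p̂)/n) = √(0.316000×0.684000/500) = 0.02079154

Margin of error: E = z* × SE = 2.326 × 0.02079154 = 0.048361

Z-interval: p̂ ± E = 0.316000 ± 0.048361 = (0.267639, 0.364361)

Rounded to 4 decimal places:

(0.2676, 0.3644)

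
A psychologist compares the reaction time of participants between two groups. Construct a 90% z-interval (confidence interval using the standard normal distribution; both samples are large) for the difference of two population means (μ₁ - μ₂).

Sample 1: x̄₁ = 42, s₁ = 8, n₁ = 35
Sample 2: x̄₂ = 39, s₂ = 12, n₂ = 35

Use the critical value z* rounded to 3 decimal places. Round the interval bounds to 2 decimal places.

Both samples are large (n₁ = 35 ≥ 30, n₂ = 35 ≥ 30), so a z-interval for the difference of means applies.

Point estimate: x̄₁ - x̄₂ = 42 - 39 = 3

Standard error: SE = √(s₁²/n₁ + s₂²/n₂)
= √(8²/35 + 12²/35)
= √(1.828571 + 4.114286)
= 2.437798

For 90% confidence, z* = 1.645 (from standard normal table)
Margin of error: E = z* × SE = 1.645 × 2.437798 = 4.0102

Z-interval: (x̄₁ - x̄₂) ± E = 3 ± 4.0102 = (-1.0102, 7.0102)

Rounded to 2 decimal places:

(-1.01, 7.01)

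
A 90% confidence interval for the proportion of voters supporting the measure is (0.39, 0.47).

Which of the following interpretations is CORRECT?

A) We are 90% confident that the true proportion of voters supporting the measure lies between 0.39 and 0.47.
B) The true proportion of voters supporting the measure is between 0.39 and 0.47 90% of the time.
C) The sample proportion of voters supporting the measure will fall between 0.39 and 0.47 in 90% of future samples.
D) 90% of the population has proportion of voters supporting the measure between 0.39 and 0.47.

A confidence interval represents our confidence in the procedure, not a probability statement about the parameter.

Key concept: If we repeated this sampling process many times and computed a 90% CI each time, about 90% of those intervals would contain the true population parameter.

For this specific interval (0.39, 0.47):
- Midpoint (point estimate): 0.43
- Margin of error: 0.04

The correct interpretation is the one stating confidence that the true parameter lies in the interval — option A.

A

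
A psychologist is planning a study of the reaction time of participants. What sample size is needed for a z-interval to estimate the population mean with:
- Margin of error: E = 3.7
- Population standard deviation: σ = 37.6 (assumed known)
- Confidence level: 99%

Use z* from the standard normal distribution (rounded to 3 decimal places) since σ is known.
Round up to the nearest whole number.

Using z* since population σ is known (z-interval formula).

For 99% confidence, z* = 2.576 (from standard normal table)

Sample size formula for z-interval: n = (z*σ/E)²

n = (2.576 × 37.6 / 3.7)²
  = (26.177730)²
  = 685.2735

Round up to the nearest whole number: n = 686

686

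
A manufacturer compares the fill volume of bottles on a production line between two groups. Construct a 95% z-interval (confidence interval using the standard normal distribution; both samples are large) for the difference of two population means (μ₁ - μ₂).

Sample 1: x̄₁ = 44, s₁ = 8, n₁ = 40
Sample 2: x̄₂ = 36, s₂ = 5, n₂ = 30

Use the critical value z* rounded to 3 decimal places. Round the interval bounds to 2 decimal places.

Both samples are large (n₁ = 40 ≥ 30, n₂ = 30 ≥ 30), so a z-interval for the difference of means applies.

Point estimate: x̄₁ - x̄₂ = 44 - 36 = 8

Standard error: SE = √(s₁²/n₁ + s₂²/n₂)
= √(8²/40 + 5²/30)
= √(1.600000 + 0.833333)
= 1.559915

For 95% confidence, z* = 1.96 (from standard normal table)
Margin of error: E = z* × SE = 1.96 × 1.559915 = 3.0574

Z-interval: (x̄₁ - x̄₂) ± E = 8 ± 3.0574 = (4.9426, 11.0574)

Rounded to 2 decimal places:

(4.94, 11.06)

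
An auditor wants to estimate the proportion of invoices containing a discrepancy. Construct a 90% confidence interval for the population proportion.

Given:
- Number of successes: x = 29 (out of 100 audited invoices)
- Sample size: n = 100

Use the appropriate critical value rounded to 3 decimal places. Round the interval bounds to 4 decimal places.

Sample proportion: p̂ = 29/100 = 0.290000

Check conditions for normal approximation:
  np̂ = 29 ≥ 10 ✓
  n(1-p̂) = 71 ≥ 10 ✓

The sample is large enough, so use a z-interval (normal approximation) for the proportion.

For 90% confidence, z* = 1.645 (from standard normal table)

Standard error: SE = √(p̂(1-p̂)/n) = √(0.290000×0.710000/100) = 0.04537621

Margin of error: E = z* × SE = 1.645 × 0.04537621 = 0.074644

Z-interval: p̂ ± E = 0.290000 ± 0.074644 = (0.215356, 0.364644)

Rounded to 4 decimal places:

(0.2154, 0.3646)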